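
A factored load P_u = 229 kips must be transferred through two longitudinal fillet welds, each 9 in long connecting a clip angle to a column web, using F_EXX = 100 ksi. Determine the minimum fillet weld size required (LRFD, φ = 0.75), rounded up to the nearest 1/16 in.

Total weld length L = 18 in.
Required throat t_e = P_u / (φ × 0.6 F_EXX × L) = 229 / (0.75 × 0.6 × 100 × 18) = 0.2827 in.
Required leg w = t_e / 0.707 = 0.3999 in → use 7/16 in.

w = 7/16 in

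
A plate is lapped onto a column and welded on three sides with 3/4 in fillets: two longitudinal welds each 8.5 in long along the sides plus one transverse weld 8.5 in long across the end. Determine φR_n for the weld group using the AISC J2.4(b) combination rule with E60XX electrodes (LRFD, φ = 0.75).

E60XX → F_EXX = 60 ksi.
t_e = 0.707 × 0.75 = 0.5302 in.
R_nwl = 0.6 × 60 × 0.5302 × 17 = 324.5 kip (longitudinal, 2 welds).
R_nwt = 0.6 × 60 × 0.5302 × 8.5 = 162.3 kip (transverse, base value).
(i) R_nwl + R_nwt = 486.8 kip; (ii) 0.85 R_nwl + 1.5 R_nwt = 519.2 kip.
R_n = max = 519.2 kip [governs: (ii)]; φR_n = 389.4 kip.

φR_n ≈ 389 kip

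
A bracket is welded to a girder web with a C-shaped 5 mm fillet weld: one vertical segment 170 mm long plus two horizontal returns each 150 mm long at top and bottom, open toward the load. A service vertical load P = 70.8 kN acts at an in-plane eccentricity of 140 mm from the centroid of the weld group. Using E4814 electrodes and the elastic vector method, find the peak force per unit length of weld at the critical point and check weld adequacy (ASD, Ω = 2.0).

f_max ≈ 477 N/mm; adequate

E48XX → F_EXX = 480 MPa.
Total weld length L_w = 470 mm. Treat welds as unit-width lines.
Centroid: x̄ = 2×150×75 / 470 = 47.87 mm from the vertical weld.
Polar moment about centroid: J = I_x + I_y = [170³/12 + 2×150×85²] + [170×47.87² + 2(150³/12 + 150×27.13²)] = 3750000 mm³.
Direct shear f_v = P/L_w = 70.8×10³ / 470 = 150.6 N/mm (vertical).
Torsion M = P·e = 70.8×10³ × 140 = 9912000 N·mm.
Critical point at (x, y) = (102.1, 85) from centroid. f_tx = M·y/J = 224.7 N/mm; f_ty = M·x/J = 270 N/mm.
Resultant f_max = √[f_tx² + (f_v + f_ty)²] = √[224.7² + (150.6 + 270)²] = 476.8 N/mm.
Capacity per unit length: r_n/Ω = (1/2.0) × 0.6 × 480 × (0.707 × 5) = 509 N/mm.
476.8 ≤ 509 → adequate.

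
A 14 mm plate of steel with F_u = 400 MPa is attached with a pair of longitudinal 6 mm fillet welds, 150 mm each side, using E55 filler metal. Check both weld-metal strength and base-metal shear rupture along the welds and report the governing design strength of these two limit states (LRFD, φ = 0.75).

φR_n ≈ 315 kN (weld metal governs)

E55XX → F_EXX = 550 MPa.
t_e = 0.707 × 6 = 4.242 mm; L = 300 mm.
Weld metal: φR_n = 0.75 × 0.6 × 550 × 4.242 × 300 × 10⁻³ = 315 kN.
Base metal (shear rupture): φR_n = 0.75 × 0.6 × 400 × 14 × 300 × 10⁻³ = 756 kN.
Governing: weld metal.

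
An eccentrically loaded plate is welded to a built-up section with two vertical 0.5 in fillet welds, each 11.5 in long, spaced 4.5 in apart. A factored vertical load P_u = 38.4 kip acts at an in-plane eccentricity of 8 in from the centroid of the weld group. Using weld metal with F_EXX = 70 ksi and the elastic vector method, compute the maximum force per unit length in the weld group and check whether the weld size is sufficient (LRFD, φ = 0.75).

f_max ≈ 5.94 kip/in; adequate

Total weld length L_w = 23 in. Treat welds as unit-width lines.
Polar moment about centroid: J = 2[d³/12 + d(b/2)²] = 2[11.5³/12 + 11.5×2.25²] = 369.9 in³.
Direct shear f_v = P/L_w = 38.4 / 23 = 1.67 kip/in (vertical).
Torsion M = P·e = 38.4 × 8 = 307.2 kip·in.
Critical point at (x, y) = (2.25, 5.75) from centroid. f_tx = M·y/J = 4.775 kip/in; f_ty = M·x/J = 1.869 kip/in.
Resultant f_max = √[f_tx² + (f_v + f_ty)²] = √[4.775² + (1.67 + 1.869)²] = 5.943 kip/in.
Capacity per unit length: φr_n = 0.75 × 0.6 × 70 × (0.707 × 0.5) = 11.14 kip/in.
5.943 ≤ 11.14 → adequate.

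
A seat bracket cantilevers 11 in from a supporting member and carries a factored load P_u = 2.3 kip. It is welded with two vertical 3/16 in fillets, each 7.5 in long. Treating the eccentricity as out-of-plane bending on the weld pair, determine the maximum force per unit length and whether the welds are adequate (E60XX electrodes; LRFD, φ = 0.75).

f_max ≈ 1.36 kip/in; adequate

E60XX → F_EXX = 60 ksi.
L_w = 2 × 7.5 = 15 in; section modulus (unit throat) S = 2 × L²/6 = 18.75 in².
Direct shear f_v = P/L_w = 2.3/15 = 0.1533 kip/in.
Moment M = P × e = 2.3 × 11 = 25.3 kip·in; bending f_b = M/S = 1.349 kip/in.
f_max = √(f_v² + f_b²) = √(0.1533² + 1.349²) = 1.358 kip/in.
φr_n = 0.75 × 0.6 × 60 × (0.707 × 0.1875) = 3.579 kip/in → adequate.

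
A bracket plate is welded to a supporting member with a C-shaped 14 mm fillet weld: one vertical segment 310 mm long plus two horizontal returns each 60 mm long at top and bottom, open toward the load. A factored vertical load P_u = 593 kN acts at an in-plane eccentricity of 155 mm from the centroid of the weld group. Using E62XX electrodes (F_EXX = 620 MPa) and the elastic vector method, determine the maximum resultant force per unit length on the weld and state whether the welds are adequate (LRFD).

f_max ≈ 3440 N/mm; NOT adequate

Total weld length L_w = 430 mm. Treat welds as unit-width lines.
Centroid: x̄ = 2×60×30 / 430 = 8.372 mm from the vertical weld.
Polar moment about centroid: J = I_x + I_y = [310³/12 + 2×60×155²] + [310×8.372² + 2(60³/12 + 60×21.63²)] = 5479000 mm³.
Direct shear f_v = P/L_w = 593×10³ / 430 = 1379 N/mm (vertical).
Torsion M = P·e = 593×10³ × 155 = 91915000 N·mm.
Critical point at (x, y) = (51.63, 155) from centroid. f_tx = M·y/J = 2600 N/mm; f_ty = M·x/J = 866 N/mm.
Resultant f_max = √[f_tx² + (f_v + f_ty)²] = √[2600² + (1379 + 866)²] = 3435 N/mm.
Capacity per unit length: φr_n = 0.75 × 0.6 × 620 × (0.707 × 14) = 2762 N/mm.
3435 > 2762 → NOT adequate.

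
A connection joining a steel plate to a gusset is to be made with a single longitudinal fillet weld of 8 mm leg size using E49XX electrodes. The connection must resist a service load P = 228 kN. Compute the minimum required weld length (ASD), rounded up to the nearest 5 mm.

E49XX → F_EXX = 490 MPa.
Throat t_e = 0.707 × 8 = 5.656 mm.
r_n/Ω = (0.6 × 490 × 5.656) / 2.0 = 831.4 N/mm = 0.8314 kN/mm.
L_req = P / (r_n/Ω) = 228 / 0.8314 = 274.2 mm total.
Round up → use L = 275 mm.

L = 275 mm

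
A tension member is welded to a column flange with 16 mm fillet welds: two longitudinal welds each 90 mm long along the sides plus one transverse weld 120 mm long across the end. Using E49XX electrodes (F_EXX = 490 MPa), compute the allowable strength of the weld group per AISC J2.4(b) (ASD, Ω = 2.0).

t_e = 0.707 × 16 = 11.31 mm.
R_nwl = 0.6 × 490 × 11.31 × 180 × 10⁻³ = 598.6 kN (longitudinal, 2 welds).
R_nwt = 0.6 × 490 × 11.31 × 120 × 10⁻³ = 399.1 kN (transverse, base value).
(i) R_nwl + R_nwt = 997.7 kN; (ii) 0.85 R_nwl + 1.5 R_nwt = 1107 kN.
R_n = max = 1107 kN [governs: (ii)]; R_n/Ω = 553.7 kN.

R_n/Ω ≈ 554 kN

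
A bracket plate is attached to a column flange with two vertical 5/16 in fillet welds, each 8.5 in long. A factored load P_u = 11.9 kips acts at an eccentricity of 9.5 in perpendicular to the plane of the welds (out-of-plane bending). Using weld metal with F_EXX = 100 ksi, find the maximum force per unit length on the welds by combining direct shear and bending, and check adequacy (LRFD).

f_max ≈ 4.75 kip/in; adequate

L_w = 2 × 8.5 = 17 in; section modulus (unit throat) S = 2 × L²/6 = 24.08 in².
Direct shear f_v = P/L_w = 11.9/17 = 0.7 kip/in.
Moment M = P × e = 11.9 × 9.5 = 113.05 kip·in; bending f_b = M/S = 4.694 kip/in.
f_max = √(f_v² + f_b²) = √(0.7² + 4.694²) = 4.746 kip/in.
φr_n = 0.75 × 0.6 × 100 × (0.707 × 0.3125) = 9.942 kip/in → adequate.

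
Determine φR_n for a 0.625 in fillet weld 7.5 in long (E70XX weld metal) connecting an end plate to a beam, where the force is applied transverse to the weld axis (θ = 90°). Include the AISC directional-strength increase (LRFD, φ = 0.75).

E70XX → F_EXX = 70 ksi.
t_e = 0.707 × 0.625 = 0.4419 in; A_we = 0.4419 × 7.5 = 3.314 in².
Directional factor: 1.0 + 0.5 sin^1.5(90°) = 1.5.
F_nw = 0.6 × 70 × 1.5 = 63 ksi.
φR_n = 0.75 × 63 × 3.314 = 156.6 kips.

φR_n ≈ 157 kips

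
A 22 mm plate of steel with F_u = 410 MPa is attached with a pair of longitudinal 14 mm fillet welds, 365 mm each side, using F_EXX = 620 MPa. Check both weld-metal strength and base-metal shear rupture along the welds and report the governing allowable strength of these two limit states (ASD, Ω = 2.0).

t_e = 0.707 × 14 = 9.898 mm; L = 730 mm.
Weld metal: R_n/Ω = (1/2.0) × 0.6 × 620 × 9.898 × 730 × 10⁻³ = 1344 kN.
Base metal (shear rupture): R_n/Ω = (1/2.0) × 0.6 × 410 × 22 × 730 × 10⁻³ = 1975 kN.
Governing: weld metal.

R_n/Ω ≈ 1340 kN (weld metal governs)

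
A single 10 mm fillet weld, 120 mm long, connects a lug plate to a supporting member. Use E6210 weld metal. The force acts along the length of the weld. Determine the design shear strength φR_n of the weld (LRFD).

φR_n ≈ 237 kN

E62XX → F_EXX = 620 MPa.
Effective throat t_e = 0.707 × 10 = 7.07 mm.
Total length L = 120 mm; A_we = 7.07 × 120 = 848.4 mm².
F_nw = 0.6 F_EXX = 0.6 × 620 = 372 MPa.
φR_n = 0.75 × 372 × 848.4 × 10⁻³ = 236.7 kN.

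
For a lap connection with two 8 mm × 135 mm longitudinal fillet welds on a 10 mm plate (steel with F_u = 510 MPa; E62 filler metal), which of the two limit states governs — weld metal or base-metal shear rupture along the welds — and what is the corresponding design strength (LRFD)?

φR_n ≈ 426 kN (weld metal governs)

E62XX → F_EXX = 620 MPa.
t_e = 0.707 × 8 = 5.656 mm; L = 270 mm.
Weld metal: φR_n = 0.75 × 0.6 × 620 × 5.656 × 270 × 10⁻³ = 426.1 kN.
Base metal (shear rupture): φR_n = 0.75 × 0.6 × 510 × 10 × 270 × 10⁻³ = 619.7 kN.
Governing: weld metal.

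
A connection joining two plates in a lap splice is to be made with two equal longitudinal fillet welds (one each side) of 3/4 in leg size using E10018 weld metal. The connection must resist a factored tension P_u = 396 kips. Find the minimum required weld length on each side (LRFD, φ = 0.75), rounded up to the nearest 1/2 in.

E100XX → F_EXX = 100 ksi.
Throat t_e = 0.707 × 0.75 = 0.5302 in.
φr_n = 0.75 × 0.6 × 100 × 0.5302 = 23.86 kips/in.
L_req = P_u / φr_n = 396 / 23.86 = 16.6 in total.
Per side: 16.6 / 2 = 8.298 in.
Round up → use L = 8.5 in on each side.

L = 8.5 in on each side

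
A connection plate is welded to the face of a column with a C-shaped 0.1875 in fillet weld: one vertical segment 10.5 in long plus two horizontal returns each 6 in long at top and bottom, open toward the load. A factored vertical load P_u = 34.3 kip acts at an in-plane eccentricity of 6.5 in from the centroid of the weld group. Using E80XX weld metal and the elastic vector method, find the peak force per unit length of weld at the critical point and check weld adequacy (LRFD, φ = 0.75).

E80XX → F_EXX = 80 ksi.
Total weld length L_w = 22.5 in. Treat welds as unit-width lines.
Centroid: x̄ = 2×6×3 / 22.5 = 1.6 in from the vertical weld.
Polar moment about centroid: J = I_x + I_y = [10.5³/12 + 2×6×5.25²] + [10.5×1.6² + 2(6³/12 + 6×1.4²)] = 513.6 in³.
Direct shear f_v = P/L_w = 34.3 / 22.5 = 1.524 kip/in (vertical).
Torsion M = P·e = 34.3 × 6.5 = 222.95 kip·in.
Critical point at (x, y) = (4.4, 5.25) from centroid. f_tx = M·y/J = 2.279 kip/in; f_ty = M·x/J = 1.91 kip/in.
Resultant f_max = √[f_tx² + (f_v + f_ty)²] = √[2.279² + (1.524 + 1.91)²] = 4.122 kip/in.
Capacity per unit length: φr_n = 0.75 × 0.6 × 80 × (0.707 × 0.1875) = 4.772 kip/in.
4.122 ≤ 4.772 → adequate.

f_max ≈ 4.12 kip/in; adequate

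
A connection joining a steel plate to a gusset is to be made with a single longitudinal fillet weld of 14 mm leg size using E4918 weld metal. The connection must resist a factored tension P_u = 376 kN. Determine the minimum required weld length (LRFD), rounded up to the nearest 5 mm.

E49XX → F_EXX = 490 MPa.
Throat t_e = 0.707 × 14 = 9.898 mm.
φr_n = 0.75 × 0.6 × 490 × 9.898 × 10⁻³ = 2.183 kN/mm.
L_req = P_u / φr_n = 376 / 2.183 = 172.3 mm total.
Round up → use L = 175 mm.

L = 175 mm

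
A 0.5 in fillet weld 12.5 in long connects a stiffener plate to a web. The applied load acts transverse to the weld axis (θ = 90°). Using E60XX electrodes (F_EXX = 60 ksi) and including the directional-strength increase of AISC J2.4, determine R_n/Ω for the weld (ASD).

t_e = 0.707 × 0.5 = 0.3535 in; A_we = 0.3535 × 12.5 = 4.419 in².
Directional factor: 1.0 + 0.5 sin^1.5(90°) = 1.5.
F_nw = 0.6 × 60 × 1.5 = 54 ksi.
R_n/Ω = (54 × 4.419) / 2.0 = 119.3 kip.

R_n/Ω ≈ 119 kip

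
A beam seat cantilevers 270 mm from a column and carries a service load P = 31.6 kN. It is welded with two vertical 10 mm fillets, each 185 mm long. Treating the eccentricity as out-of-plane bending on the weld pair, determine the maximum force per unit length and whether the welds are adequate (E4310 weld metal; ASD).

f_max ≈ 753 N/mm; adequate

E43XX → F_EXX = 430 MPa.
L_w = 2 × 185 = 370 mm; section modulus (unit throat) S = 2 × L²/6 = 11410 mm².
Direct shear f_v = P/L_w = 31.6×10³/370 = 85.41 N/mm.
Moment M = P × e = 31.6×10³ × 270 = 8532000 N·mm; bending f_b = M/S = 747.9 N/mm.
f_max = √(f_v² + f_b²) = √(85.41² + 747.9²) = 752.7 N/mm.
r_n/Ω = (1/2.0) × 0.6 × 430 × (0.707 × 10) = 912 N/mm → adequate.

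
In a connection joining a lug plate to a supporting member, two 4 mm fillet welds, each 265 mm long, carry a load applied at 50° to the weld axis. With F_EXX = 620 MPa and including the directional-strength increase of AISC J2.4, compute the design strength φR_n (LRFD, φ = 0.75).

t_e = 0.707 × 4 = 2.828 mm; A_we = 2.828 × 530 = 1499 mm².
Directional factor: 1.0 + 0.5 sin^1.5(50°) = 1.335.
F_nw = 0.6 × 620 × 1.335 = 496.7 MPa.
φR_n = 0.75 × 496.7 × 1499 × 10⁻³ = 558.4 kN.

φR_n ≈ 558 kN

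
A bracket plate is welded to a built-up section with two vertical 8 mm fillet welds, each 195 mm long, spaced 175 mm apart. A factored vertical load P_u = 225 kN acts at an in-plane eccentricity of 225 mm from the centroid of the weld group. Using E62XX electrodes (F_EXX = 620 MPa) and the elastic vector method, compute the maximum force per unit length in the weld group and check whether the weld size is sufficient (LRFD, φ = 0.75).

f_max ≈ 2000 N/mm; NOT adequate

Total weld length L_w = 390 mm. Treat welds as unit-width lines.
Polar moment about centroid: J = 2[d³/12 + d(b/2)²] = 2[195³/12 + 195×87.5²] = 4222000 mm³.
Direct shear f_v = P/L_w = 225×10³ / 390 = 576.9 N/mm (vertical).
Torsion M = P·e = 225×10³ × 225 = 50625000 N·mm.
Critical point at (x, y) = (87.5, 97.5) from centroid. f_tx = M·y/J = 1169 N/mm; f_ty = M·x/J = 1049 N/mm.
Resultant f_max = √[f_tx² + (f_v + f_ty)²] = √[1169² + (576.9 + 1049)²] = 2003 N/mm.
Capacity per unit length: φr_n = 0.75 × 0.6 × 620 × (0.707 × 8) = 1578 N/mm.
2003 > 1578 → NOT adequate.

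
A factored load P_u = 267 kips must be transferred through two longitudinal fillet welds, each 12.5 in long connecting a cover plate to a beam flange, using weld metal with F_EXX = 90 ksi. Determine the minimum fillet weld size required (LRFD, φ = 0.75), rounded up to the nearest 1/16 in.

w = 3/8 in

Total weld length L = 25 in.
Required throat t_e = P_u / (φ × 0.6 F_EXX × L) = 267 / (0.75 × 0.6 × 90 × 25) = 0.2637 in.
Required leg w = t_e / 0.707 = 0.373 in → use 3/8 in.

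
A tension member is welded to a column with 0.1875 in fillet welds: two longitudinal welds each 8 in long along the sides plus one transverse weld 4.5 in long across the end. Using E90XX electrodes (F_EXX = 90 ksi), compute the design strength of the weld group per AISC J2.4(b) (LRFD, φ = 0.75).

t_e = 0.707 × 0.1875 = 0.1326 in.
R_nwl = 0.6 × 90 × 0.1326 × 16 = 114.5 kips (longitudinal, 2 welds).
R_nwt = 0.6 × 90 × 0.1326 × 4.5 = 32.21 kips (transverse, base value).
(i) R_nwl + R_nwt = 146.7 kips; (ii) 0.85 R_nwl + 1.5 R_nwt = 145.7 kips.
R_n = max = 146.7 kips [governs: (i)]; φR_n = 110.1 kips.

φR_n ≈ 110 kips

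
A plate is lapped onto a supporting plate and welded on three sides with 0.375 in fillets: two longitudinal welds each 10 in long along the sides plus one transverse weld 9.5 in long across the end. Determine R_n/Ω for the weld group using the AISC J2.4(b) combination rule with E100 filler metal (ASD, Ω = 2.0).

E100XX → F_EXX = 100 ksi.
t_e = 0.707 × 0.375 = 0.2651 in.
R_nwl = 0.6 × 100 × 0.2651 × 20 = 318.2 kip (longitudinal, 2 welds).
R_nwt = 0.6 × 100 × 0.2651 × 9.5 = 151.1 kip (transverse, base value).
(i) R_nwl + R_nwt = 469.3 kip; (ii) 0.85 R_nwl + 1.5 R_nwt = 497.1 kip.
R_n = max = 497.1 kip [governs: (ii)]; R_n/Ω = 248.6 kip.

R_n/Ω ≈ 249 kip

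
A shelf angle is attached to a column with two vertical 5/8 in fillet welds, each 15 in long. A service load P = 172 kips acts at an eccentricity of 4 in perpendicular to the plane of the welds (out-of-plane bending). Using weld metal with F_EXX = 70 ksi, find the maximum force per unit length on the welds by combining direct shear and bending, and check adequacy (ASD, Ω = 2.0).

L_w = 2 × 15 = 30 in; section modulus (unit throat) S = 2 × L²/6 = 75 in².
Direct shear f_v = P/L_w = 172/30 = 5.733 kip/in.
Moment M = P × e = 172 × 4 = 688 kip·in; bending f_b = M/S = 9.173 kip/in.
f_max = √(f_v² + f_b²) = √(5.733² + 9.173²) = 10.82 kip/in.
r_n/Ω = (1/2.0) × 0.6 × 70 × (0.707 × 0.625) = 9.279 kip/in → NOT adequate.

f_max ≈ 10.8 kip/in; NOT adequate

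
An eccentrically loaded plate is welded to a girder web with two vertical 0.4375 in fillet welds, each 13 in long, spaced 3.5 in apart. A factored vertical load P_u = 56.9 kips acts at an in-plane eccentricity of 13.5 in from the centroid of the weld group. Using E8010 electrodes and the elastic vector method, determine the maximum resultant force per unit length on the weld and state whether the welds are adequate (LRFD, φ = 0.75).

f_max ≈ 12.4 kip/in; NOT adequate

E80XX → F_EXX = 80 ksi.
Total weld length L_w = 26 in. Treat welds as unit-width lines.
Polar moment about centroid: J = 2[d³/12 + d(b/2)²] = 2[13³/12 + 13×1.75²] = 445.8 in³.
Direct shear f_v = P/L_w = 56.9 / 26 = 2.188 kip/in (vertical).
Torsion M = P·e = 56.9 × 13.5 = 768.15 kip·in.
Critical point at (x, y) = (1.75, 6.5) from centroid. f_tx = M·y/J = 11.2 kip/in; f_ty = M·x/J = 3.015 kip/in.
Resultant f_max = √[f_tx² + (f_v + f_ty)²] = √[11.2² + (2.188 + 3.015)²] = 12.35 kip/in.
Capacity per unit length: φr_n = 0.75 × 0.6 × 80 × (0.707 × 0.4375) = 11.14 kip/in.
12.35 > 11.14 → NOT adequate.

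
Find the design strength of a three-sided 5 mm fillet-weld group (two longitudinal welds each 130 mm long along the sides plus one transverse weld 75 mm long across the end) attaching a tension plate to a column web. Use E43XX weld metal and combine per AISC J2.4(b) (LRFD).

φR_n ≈ 229 kN

E43XX → F_EXX = 430 MPa.
t_e = 0.707 × 5 = 3.535 mm.
R_nwl = 0.6 × 430 × 3.535 × 260 × 10⁻³ = 237.1 kN (longitudinal, 2 welds).
R_nwt = 0.6 × 430 × 3.535 × 75 × 10⁻³ = 68.4 kN (transverse, base value).
(i) R_nwl + R_nwt = 305.5 kN; (ii) 0.85 R_nwl + 1.5 R_nwt = 304.2 kN.
R_n = max = 305.5 kN [governs: (i)]; φR_n = 229.1 kN.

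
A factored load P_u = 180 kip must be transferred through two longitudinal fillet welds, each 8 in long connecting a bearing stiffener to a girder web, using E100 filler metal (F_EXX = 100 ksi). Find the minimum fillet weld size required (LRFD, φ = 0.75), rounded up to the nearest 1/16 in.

w = 3/8 in

Total weld length L = 16 in.
Required throat t_e = P_u / (φ × 0.6 F_EXX × L) = 180 / (0.75 × 0.6 × 100 × 16) = 0.25 in.
Required leg w = t_e / 0.707 = 0.3536 in → use 3/8 in.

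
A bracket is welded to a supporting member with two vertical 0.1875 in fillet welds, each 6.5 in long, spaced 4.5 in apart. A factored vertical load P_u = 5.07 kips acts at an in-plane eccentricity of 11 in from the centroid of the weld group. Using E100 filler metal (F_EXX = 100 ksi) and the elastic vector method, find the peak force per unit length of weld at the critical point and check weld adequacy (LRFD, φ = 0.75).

f_max ≈ 2.22 kip/in; adequate

Total weld length L_w = 13 in. Treat welds as unit-width lines.
Polar moment about centroid: J = 2[d³/12 + d(b/2)²] = 2[6.5³/12 + 6.5×2.25²] = 111.6 in³.
Direct shear f_v = P/L_w = 5.07 / 13 = 0.39 kip/in (vertical).
Torsion M = P·e = 5.07 × 11 = 55.77 kip·in.
Critical point at (x, y) = (2.25, 3.25) from centroid. f_tx = M·y/J = 1.624 kip/in; f_ty = M·x/J = 1.125 kip/in.
Resultant f_max = √[f_tx² + (f_v + f_ty)²] = √[1.624² + (0.39 + 1.125)²] = 2.221 kip/in.
Capacity per unit length: φr_n = 0.75 × 0.6 × 100 × (0.707 × 0.1875) = 5.965 kip/in.
2.221 ≤ 5.965 → adequate.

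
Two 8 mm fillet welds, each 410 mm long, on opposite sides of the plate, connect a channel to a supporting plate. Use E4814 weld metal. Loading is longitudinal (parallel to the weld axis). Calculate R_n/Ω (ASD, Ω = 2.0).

E48XX → F_EXX = 480 MPa.
Effective throat t_e = 0.707 × 8 = 5.656 mm.
Total length L = 820 mm; A_we = 5.656 × 820 = 4638 mm².
F_nw = 0.6 F_EXX = 0.6 × 480 = 288 MPa.
R_n = 288 × 4638 × 10⁻³ = 1336 kN; R_n/Ω = 1336/2.0 = 667.9 kN.

R_n/Ω ≈ 668 kN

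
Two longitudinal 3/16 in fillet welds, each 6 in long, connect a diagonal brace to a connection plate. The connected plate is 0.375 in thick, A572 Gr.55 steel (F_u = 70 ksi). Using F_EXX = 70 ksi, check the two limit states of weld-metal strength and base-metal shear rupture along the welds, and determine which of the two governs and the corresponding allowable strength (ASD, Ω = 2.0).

t_e = 0.707 × 0.1875 = 0.1326 in; L = 12 in.
Weld metal: R_n/Ω = (1/2.0) × 0.6 × 70 × 0.1326 × 12 = 33.41 kips.
Base metal (shear rupture): R_n/Ω = (1/2.0) × 0.6 × 70 × 0.375 × 12 = 94.5 kips.
Governing: weld metal.

R_n/Ω ≈ 33.4 kips (weld metal governs)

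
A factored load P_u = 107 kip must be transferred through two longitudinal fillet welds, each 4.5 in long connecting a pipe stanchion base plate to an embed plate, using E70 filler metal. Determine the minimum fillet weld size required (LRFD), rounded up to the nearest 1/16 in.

E70XX → F_EXX = 70 ksi.
Total weld length L = 9 in.
Required throat t_e = P_u / (φ × 0.6 F_EXX × L) = 107 / (0.75 × 0.6 × 70 × 9) = 0.3774 in.
Required leg w = t_e / 0.707 = 0.5338 in → use 9/16 in.

w = 9/16 in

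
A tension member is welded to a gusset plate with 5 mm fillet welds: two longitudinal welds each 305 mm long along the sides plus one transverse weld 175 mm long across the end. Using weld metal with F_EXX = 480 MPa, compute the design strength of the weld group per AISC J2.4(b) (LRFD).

t_e = 0.707 × 5 = 3.535 mm.
R_nwl = 0.6 × 480 × 3.535 × 610 × 10⁻³ = 621 kN (longitudinal, 2 welds).
R_nwt = 0.6 × 480 × 3.535 × 175 × 10⁻³ = 178.2 kN (transverse, base value).
(i) R_nwl + R_nwt = 799.2 kN; (ii) 0.85 R_nwl + 1.5 R_nwt = 795.1 kN.
R_n = max = 799.2 kN [governs: (i)]; φR_n = 599.4 kN.

φR_n ≈ 599 kN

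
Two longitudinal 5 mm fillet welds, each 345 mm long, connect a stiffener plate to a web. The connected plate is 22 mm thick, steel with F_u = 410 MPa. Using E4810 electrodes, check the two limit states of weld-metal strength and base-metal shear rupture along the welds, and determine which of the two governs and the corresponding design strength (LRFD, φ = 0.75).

φR_n ≈ 527 kN (weld metal governs)

E48XX → F_EXX = 480 MPa.
t_e = 0.707 × 5 = 3.535 mm; L = 690 mm.
Weld metal: φR_n = 0.75 × 0.6 × 480 × 3.535 × 690 × 10⁻³ = 526.9 kN.
Base metal (shear rupture): φR_n = 0.75 × 0.6 × 410 × 22 × 690 × 10⁻³ = 2801 kN.
Governing: weld metal.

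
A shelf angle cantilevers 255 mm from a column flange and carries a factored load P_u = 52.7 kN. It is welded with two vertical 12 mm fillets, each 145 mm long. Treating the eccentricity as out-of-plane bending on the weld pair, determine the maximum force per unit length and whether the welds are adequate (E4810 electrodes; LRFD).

f_max ≈ 1930 N/mm; NOT adequate

E48XX → F_EXX = 480 MPa.
L_w = 2 × 145 = 290 mm; section modulus (unit throat) S = 2 × L²/6 = 7008 mm².
Direct shear f_v = P/L_w = 52.7×10³/290 = 181.7 N/mm.
Moment M = P × e = 52.7×10³ × 255 = 13438000 N·mm; bending f_b = M/S = 1918 N/mm.
f_max = √(f_v² + f_b²) = √(181.7² + 1918²) = 1926 N/mm.
φr_n = 0.75 × 0.6 × 480 × (0.707 × 12) = 1833 N/mm → NOT adequate.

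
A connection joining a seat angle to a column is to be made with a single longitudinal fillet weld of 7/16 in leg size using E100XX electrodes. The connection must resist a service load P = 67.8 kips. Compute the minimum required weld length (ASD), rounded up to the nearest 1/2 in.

L = 7.5 in

E100XX → F_EXX = 100 ksi.
Throat t_e = 0.707 × 0.4375 = 0.3093 in.
r_n/Ω = (0.6 × 100 × 0.3093) / 2.0 = 9.279 kip/in.
L_req = P / (r_n/Ω) = 67.8 / 9.279 = 7.307 in total.
Round up → use L = 7.5 in.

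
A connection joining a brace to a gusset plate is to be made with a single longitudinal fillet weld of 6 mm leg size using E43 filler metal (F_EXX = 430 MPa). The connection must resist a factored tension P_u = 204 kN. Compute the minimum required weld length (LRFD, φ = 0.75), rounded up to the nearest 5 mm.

Throat t_e = 0.707 × 6 = 4.242 mm.
φr_n = 0.75 × 0.6 × 430 × 4.242 × 10⁻³ = 0.8208 kN/mm.
L_req = P_u / φr_n = 204 / 0.8208 = 248.5 mm total.
Round up → use L = 250 mm.

L = 250 mm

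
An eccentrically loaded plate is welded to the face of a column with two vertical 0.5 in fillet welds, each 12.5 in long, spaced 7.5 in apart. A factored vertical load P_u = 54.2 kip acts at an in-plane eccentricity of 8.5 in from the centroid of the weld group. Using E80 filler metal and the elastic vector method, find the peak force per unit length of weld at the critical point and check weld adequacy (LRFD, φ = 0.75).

f_max ≈ 6.35 kip/in; adequate

E80XX → F_EXX = 80 ksi.
Total weld length L_w = 25 in. Treat welds as unit-width lines.
Polar moment about centroid: J = 2[d³/12 + d(b/2)²] = 2[12.5³/12 + 12.5×3.75²] = 677.1 in³.
Direct shear f_v = P/L_w = 54.2 / 25 = 2.168 kip/in (vertical).
Torsion M = P·e = 54.2 × 8.5 = 460.7 kip·in.
Critical point at (x, y) = (3.75, 6.25) from centroid. f_tx = M·y/J = 4.253 kip/in; f_ty = M·x/J = 2.552 kip/in.
Resultant f_max = √[f_tx² + (f_v + f_ty)²] = √[4.253² + (2.168 + 2.552)²] = 6.353 kip/in.
Capacity per unit length: φr_n = 0.75 × 0.6 × 80 × (0.707 × 0.5) = 12.73 kip/in.
6.353 ≤ 12.73 → adequate.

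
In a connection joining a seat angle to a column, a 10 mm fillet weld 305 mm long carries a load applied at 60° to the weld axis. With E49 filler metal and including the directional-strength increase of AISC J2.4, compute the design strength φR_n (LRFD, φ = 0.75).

φR_n ≈ 667 kN

E49XX → F_EXX = 490 MPa.
t_e = 0.707 × 10 = 7.07 mm; A_we = 7.07 × 305 = 2156 mm².
Directional factor: 1.0 + 0.5 sin^1.5(60°) = 1.403.
F_nw = 0.6 × 490 × 1.403 = 412.5 MPa.
φR_n = 0.75 × 412.5 × 2156 × 10⁻³ = 667.1 kN.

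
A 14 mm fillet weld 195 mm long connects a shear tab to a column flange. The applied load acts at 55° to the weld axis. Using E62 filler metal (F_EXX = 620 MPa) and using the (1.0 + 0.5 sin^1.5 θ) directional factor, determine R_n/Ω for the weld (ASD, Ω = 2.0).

t_e = 0.707 × 14 = 9.898 mm; A_we = 9.898 × 195 = 1930 mm².
Directional factor: 1.0 + 0.5 sin^1.5(55°) = 1.371.
F_nw = 0.6 × 620 × 1.371 = 509.9 MPa.
R_n/Ω = (509.9 × 1930) / 2.0 × 10⁻³ = 492.1 kN.

R_n/Ω ≈ 492 kN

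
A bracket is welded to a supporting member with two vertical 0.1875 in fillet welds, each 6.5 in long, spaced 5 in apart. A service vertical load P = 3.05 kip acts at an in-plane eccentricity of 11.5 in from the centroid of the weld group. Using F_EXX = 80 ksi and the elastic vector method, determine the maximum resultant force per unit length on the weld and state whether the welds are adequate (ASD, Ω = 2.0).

f_max ≈ 1.29 kip/in; adequate

Total weld length L_w = 13 in. Treat welds as unit-width lines.
Polar moment about centroid: J = 2[d³/12 + d(b/2)²] = 2[6.5³/12 + 6.5×2.5²] = 127 in³.
Direct shear f_v = P/L_w = 3.05 / 13 = 0.2346 kip/in (vertical).
Torsion M = P·e = 3.05 × 11.5 = 35.075 kip·in.
Critical point at (x, y) = (2.5, 3.25) from centroid. f_tx = M·y/J = 0.8974 kip/in; f_ty = M·x/J = 0.6903 kip/in.
Resultant f_max = √[f_tx² + (f_v + f_ty)²] = √[0.8974² + (0.2346 + 0.6903)²] = 1.289 kip/in.
Capacity per unit length: r_n/Ω = (1/2.0) × 0.6 × 80 × (0.707 × 0.1875) = 3.181 kip/in.
1.289 ≤ 3.181 → adequate.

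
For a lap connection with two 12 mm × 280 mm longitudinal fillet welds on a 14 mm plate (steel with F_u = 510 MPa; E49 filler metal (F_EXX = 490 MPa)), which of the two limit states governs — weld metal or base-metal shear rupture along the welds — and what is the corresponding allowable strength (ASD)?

t_e = 0.707 × 12 = 8.484 mm; L = 560 mm.
Weld metal: R_n/Ω = (1/2.0) × 0.6 × 490 × 8.484 × 560 × 10⁻³ = 698.4 kN.
Base metal (shear rupture): R_n/Ω = (1/2.0) × 0.6 × 510 × 14 × 560 × 10⁻³ = 1200 kN.
Governing: weld metal.

R_n/Ω ≈ 698 kN (weld metal governs)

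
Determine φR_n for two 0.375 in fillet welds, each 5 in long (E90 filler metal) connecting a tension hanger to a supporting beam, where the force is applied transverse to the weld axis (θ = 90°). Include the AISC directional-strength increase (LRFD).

φR_n ≈ 161 kip

E90XX → F_EXX = 90 ksi.
t_e = 0.707 × 0.375 = 0.2651 in; A_we = 0.2651 × 10 = 2.651 in².
Directional factor: 1.0 + 0.5 sin^1.5(90°) = 1.5.
F_nw = 0.6 × 90 × 1.5 = 81 ksi.
φR_n = 0.75 × 81 × 2.651 = 161.1 kip.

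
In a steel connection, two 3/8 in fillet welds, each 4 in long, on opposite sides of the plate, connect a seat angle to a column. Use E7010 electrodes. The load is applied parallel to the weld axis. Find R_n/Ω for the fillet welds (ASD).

E70XX → F_EXX = 70 ksi.
Effective throat t_e = 0.707 × 0.375 = 0.2651 in.
Total length L = 8 in; A_we = 0.2651 × 8 = 2.121 in².
F_nw = 0.6 F_EXX = 0.6 × 70 = 42 ksi.
R_n = 42 × 2.121 = 89.08 kip; R_n/Ω = 89.08/2.0 = 44.54 kip.

R_n/Ω ≈ 44.5 kip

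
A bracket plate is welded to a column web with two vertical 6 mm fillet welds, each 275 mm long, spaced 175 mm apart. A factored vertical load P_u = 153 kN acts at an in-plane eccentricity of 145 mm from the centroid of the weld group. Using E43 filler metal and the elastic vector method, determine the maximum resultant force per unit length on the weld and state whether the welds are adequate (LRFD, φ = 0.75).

E43XX → F_EXX = 430 MPa.
Total weld length L_w = 550 mm. Treat welds as unit-width lines.
Polar moment about centroid: J = 2[d³/12 + d(b/2)²] = 2[275³/12 + 275×87.5²] = 7677000 mm³.
Direct shear f_v = P/L_w = 153×10³ / 550 = 278.2 N/mm (vertical).
Torsion M = P·e = 153×10³ × 145 = 22185000 N·mm.
Critical point at (x, y) = (87.5, 137.5) from centroid. f_tx = M·y/J = 397.3 N/mm; f_ty = M·x/J = 252.9 N/mm.
Resultant f_max = √[f_tx² + (f_v + f_ty)²] = √[397.3² + (278.2 + 252.9)²] = 663.2 N/mm.
Capacity per unit length: φr_n = 0.75 × 0.6 × 430 × (0.707 × 6) = 820.8 N/mm.
663.2 ≤ 820.8 → adequate.

f_max ≈ 663 N/mm; adequate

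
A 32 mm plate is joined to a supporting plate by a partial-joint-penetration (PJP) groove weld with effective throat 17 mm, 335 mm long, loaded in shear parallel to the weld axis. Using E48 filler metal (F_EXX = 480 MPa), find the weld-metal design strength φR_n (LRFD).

Effective throat (given) t_e = 17 mm.
A_we = 17 × 335 = 5695 mm².
F_nw = 0.6 F_EXX = 288 MPa.
φR_n = 0.75 × 288 × 5695 × 10⁻³ = 1230 kN.

φR_n ≈ 1230 kN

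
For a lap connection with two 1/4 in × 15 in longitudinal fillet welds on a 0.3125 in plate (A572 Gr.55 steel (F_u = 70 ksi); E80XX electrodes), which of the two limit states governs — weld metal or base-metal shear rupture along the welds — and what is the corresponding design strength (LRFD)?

φR_n ≈ 191 kip (weld metal governs)

E80XX → F_EXX = 80 ksi.
t_e = 0.707 × 0.25 = 0.1767 in; L = 30 in.
Weld metal: φR_n = 0.75 × 0.6 × 80 × 0.1767 × 30 = 190.9 kip.
Base metal (shear rupture): φR_n = 0.75 × 0.6 × 70 × 0.3125 × 30 = 295.3 kip.
Governing: weld metal.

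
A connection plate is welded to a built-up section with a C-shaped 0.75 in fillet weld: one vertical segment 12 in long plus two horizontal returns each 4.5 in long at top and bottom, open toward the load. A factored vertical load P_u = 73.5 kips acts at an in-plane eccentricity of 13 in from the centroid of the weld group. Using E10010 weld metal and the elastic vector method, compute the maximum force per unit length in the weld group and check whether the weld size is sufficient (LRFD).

f_max ≈ 15.1 kip/in; adequate

E100XX → F_EXX = 100 ksi.
Total weld length L_w = 21 in. Treat welds as unit-width lines.
Centroid: x̄ = 2×4.5×2.25 / 21 = 0.9643 in from the vertical weld.
Polar moment about centroid: J = I_x + I_y = [12³/12 + 2×4.5×6²] + [12×0.9643² + 2(4.5³/12 + 4.5×1.286²)] = 509.2 in³.
Direct shear f_v = P/L_w = 73.5 / 21 = 3.5 kip/in (vertical).
Torsion M = P·e = 73.5 × 13 = 955.5 kip·in.
Critical point at (x, y) = (3.536, 6) from centroid. f_tx = M·y/J = 11.26 kip/in; f_ty = M·x/J = 6.634 kip/in.
Resultant f_max = √[f_tx² + (f_v + f_ty)²] = √[11.26² + (3.5 + 6.634)²] = 15.15 kip/in.
Capacity per unit length: φr_n = 0.75 × 0.6 × 100 × (0.707 × 0.75) = 23.86 kip/in.
15.15 ≤ 23.86 → adequate.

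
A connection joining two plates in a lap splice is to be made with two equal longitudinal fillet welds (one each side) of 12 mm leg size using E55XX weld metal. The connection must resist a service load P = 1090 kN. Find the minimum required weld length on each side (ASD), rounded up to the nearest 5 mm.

E55XX → F_EXX = 550 MPa.
Throat t_e = 0.707 × 12 = 8.484 mm.
r_n/Ω = (0.6 × 550 × 8.484) / 2.0 = 1400 N/mm = 1.4 kN/mm.
L_req = P / (r_n/Ω) = 1090 / 1.4 = 778.6 mm total.
Per side: 778.6 / 2 = 389.3 mm.
Round up → use L = 390 mm on each side.

L = 390 mm on each side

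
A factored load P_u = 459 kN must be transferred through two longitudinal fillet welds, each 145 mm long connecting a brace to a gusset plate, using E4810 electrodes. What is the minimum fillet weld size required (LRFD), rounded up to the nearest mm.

E48XX → F_EXX = 480 MPa.
Total weld length L = 290 mm.
Required throat t_e = P_u / (φ × 0.6 F_EXX × L) = 459 / (0.75 × 0.6 × 480 × 290 × 10⁻³) = 7.328 mm.
Required leg w = t_e / 0.707 = 10.36 mm → use 11 mm.

w = 11 mm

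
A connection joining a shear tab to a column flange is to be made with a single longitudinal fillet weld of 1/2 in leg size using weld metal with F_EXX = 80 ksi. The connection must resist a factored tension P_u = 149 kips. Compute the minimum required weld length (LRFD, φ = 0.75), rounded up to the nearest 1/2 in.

L = 12 in

Throat t_e = 0.707 × 0.5 = 0.3535 in.
φr_n = 0.75 × 0.6 × 80 × 0.3535 = 12.73 kips/in.
L_req = P_u / φr_n = 149 / 12.73 = 11.71 in total.
Round up → use L = 12 in.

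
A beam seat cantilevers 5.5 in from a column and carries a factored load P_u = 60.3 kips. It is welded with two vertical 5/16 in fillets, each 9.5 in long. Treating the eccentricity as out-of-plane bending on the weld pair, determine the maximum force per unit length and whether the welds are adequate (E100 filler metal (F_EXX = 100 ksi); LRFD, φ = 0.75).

f_max ≈ 11.5 kip/in; NOT adequate

L_w = 2 × 9.5 = 19 in; section modulus (unit throat) S = 2 × L²/6 = 30.08 in².
Direct shear f_v = P/L_w = 60.3/19 = 3.174 kip/in.
Moment M = P × e = 60.3 × 5.5 = 331.65 kip·in; bending f_b = M/S = 11.02 kip/in.
f_max = √(f_v² + f_b²) = √(3.174² + 11.02²) = 11.47 kip/in.
φr_n = 0.75 × 0.6 × 100 × (0.707 × 0.3125) = 9.942 kip/in → NOT adequate.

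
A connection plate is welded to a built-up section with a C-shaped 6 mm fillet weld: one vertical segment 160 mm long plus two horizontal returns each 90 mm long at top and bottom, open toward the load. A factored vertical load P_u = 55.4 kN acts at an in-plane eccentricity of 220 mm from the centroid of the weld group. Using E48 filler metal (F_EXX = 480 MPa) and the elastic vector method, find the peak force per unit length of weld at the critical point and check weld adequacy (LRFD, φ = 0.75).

Total weld length L_w = 340 mm. Treat welds as unit-width lines.
Centroid: x̄ = 2×90×45 / 340 = 23.82 mm from the vertical weld.
Polar moment about centroid: J = I_x + I_y = [160³/12 + 2×90×80²] + [160×23.82² + 2(90³/12 + 90×21.18²)] = 1786000 mm³.
Direct shear f_v = P/L_w = 55.4×10³ / 340 = 162.9 N/mm (vertical).
Torsion M = P·e = 55.4×10³ × 220 = 12188000 N·mm.
Critical point at (x, y) = (66.18, 80) from centroid. f_tx = M·y/J = 545.8 N/mm; f_ty = M·x/J = 451.5 N/mm.
Resultant f_max = √[f_tx² + (f_v + f_ty)²] = √[545.8² + (162.9 + 451.5)²] = 821.9 N/mm.
Capacity per unit length: φr_n = 0.75 × 0.6 × 480 × (0.707 × 6) = 916.3 N/mm.
821.9 ≤ 916.3 → adequate.

f_max ≈ 822 N/mm; adequate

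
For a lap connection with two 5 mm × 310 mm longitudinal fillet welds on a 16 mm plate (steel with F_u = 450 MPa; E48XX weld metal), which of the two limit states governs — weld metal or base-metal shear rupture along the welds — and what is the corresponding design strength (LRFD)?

φR_n ≈ 473 kN (weld metal governs)

E48XX → F_EXX = 480 MPa.
t_e = 0.707 × 5 = 3.535 mm; L = 620 mm.
Weld metal: φR_n = 0.75 × 0.6 × 480 × 3.535 × 620 × 10⁻³ = 473.4 kN.
Base metal (shear rupture): φR_n = 0.75 × 0.6 × 450 × 16 × 620 × 10⁻³ = 2009 kN.
Governing: weld metal.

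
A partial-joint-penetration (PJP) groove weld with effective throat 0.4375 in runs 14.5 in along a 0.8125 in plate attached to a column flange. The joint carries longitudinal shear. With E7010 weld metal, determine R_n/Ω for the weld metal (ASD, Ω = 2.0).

R_n/Ω ≈ 133 kips

E70XX → F_EXX = 70 ksi.
Effective throat (given) t_e = 0.4375 in.
A_we = 0.4375 × 14.5 = 6.344 in².
F_nw = 0.6 F_EXX = 42 ksi.
R_n/Ω = (42 × 6.344) / 2.0 = 133.2 kips.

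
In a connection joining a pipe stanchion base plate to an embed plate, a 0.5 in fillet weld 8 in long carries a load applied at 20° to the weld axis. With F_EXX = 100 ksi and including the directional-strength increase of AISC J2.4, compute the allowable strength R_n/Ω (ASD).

t_e = 0.707 × 0.5 = 0.3535 in; A_we = 0.3535 × 8 = 2.828 in².
Directional factor: 1.0 + 0.5 sin^1.5(20°) = 1.1.
F_nw = 0.6 × 100 × 1.1 = 66 ksi.
R_n/Ω = (66 × 2.828) / 2.0 = 93.32 kip.

R_n/Ω ≈ 93.3 kip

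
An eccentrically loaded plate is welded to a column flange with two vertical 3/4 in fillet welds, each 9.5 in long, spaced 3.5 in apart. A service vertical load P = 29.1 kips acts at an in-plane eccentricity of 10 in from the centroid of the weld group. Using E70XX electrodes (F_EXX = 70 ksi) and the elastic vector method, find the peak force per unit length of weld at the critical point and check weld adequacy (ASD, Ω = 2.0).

Total weld length L_w = 19 in. Treat welds as unit-width lines.
Polar moment about centroid: J = 2[d³/12 + d(b/2)²] = 2[9.5³/12 + 9.5×1.75²] = 201.1 in³.
Direct shear f_v = P/L_w = 29.1 / 19 = 1.532 kip/in (vertical).
Torsion M = P·e = 29.1 × 10 = 291 kip·in.
Critical point at (x, y) = (1.75, 4.75) from centroid. f_tx = M·y/J = 6.874 kip/in; f_ty = M·x/J = 2.533 kip/in.
Resultant f_max = √[f_tx² + (f_v + f_ty)²] = √[6.874² + (1.532 + 2.533)²] = 7.986 kip/in.
Capacity per unit length: r_n/Ω = (1/2.0) × 0.6 × 70 × (0.707 × 0.75) = 11.14 kip/in.
7.986 ≤ 11.14 → adequate.

f_max ≈ 7.99 kip/in; adequate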